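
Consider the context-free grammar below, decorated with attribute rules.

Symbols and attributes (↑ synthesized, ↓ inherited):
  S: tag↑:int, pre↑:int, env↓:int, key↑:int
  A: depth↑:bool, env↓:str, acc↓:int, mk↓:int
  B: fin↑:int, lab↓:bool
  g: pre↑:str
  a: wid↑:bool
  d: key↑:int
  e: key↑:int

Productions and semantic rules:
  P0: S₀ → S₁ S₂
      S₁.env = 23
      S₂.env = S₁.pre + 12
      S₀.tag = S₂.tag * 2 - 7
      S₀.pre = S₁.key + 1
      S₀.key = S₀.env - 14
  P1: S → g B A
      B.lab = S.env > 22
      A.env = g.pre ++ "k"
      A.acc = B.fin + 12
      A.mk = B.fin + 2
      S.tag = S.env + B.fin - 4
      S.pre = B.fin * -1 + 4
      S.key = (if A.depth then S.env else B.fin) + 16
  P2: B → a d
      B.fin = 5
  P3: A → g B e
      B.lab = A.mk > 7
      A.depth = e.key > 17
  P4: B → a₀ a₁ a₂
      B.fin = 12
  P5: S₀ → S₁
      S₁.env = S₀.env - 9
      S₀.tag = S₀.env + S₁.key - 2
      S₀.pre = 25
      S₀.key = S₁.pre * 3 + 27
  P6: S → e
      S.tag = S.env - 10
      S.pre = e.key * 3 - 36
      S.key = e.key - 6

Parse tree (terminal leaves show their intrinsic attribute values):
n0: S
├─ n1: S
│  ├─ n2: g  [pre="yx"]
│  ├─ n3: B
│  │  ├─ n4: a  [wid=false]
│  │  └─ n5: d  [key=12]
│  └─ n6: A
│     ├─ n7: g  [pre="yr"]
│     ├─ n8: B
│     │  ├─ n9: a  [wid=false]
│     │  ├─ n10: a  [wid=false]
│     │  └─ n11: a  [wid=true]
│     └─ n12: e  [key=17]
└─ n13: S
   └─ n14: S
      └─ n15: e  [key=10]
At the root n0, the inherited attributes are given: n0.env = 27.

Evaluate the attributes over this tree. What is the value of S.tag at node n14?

-8

1. n0.env = 27  [given at root]
2. n1.env = 23  [23]
3. n2.pre = "yx"  [terminal]
4. n3.lab = true  [S.env > 22]
5. n4.wid = false  [terminal]
6. n5.key = 12  [terminal]
7. n3.fin = 5  [5]
8. n6.env = "yxk"  [g.pre ++ "k"]
9. n6.acc = 17  [B.fin + 12]
10. n6.mk = 7  [B.fin + 2]
11. n7.pre = "yr"  [terminal]
12. n8.lab = false  [A.mk > 7]
13. n9.wid = false  [terminal]
14. n10.wid = false  [terminal]
15. n11.wid = true  [terminal]
16. n8.fin = 12  [12]
17. n12.key = 17  [terminal]
18. n6.depth = false  [e.key > 17]
19. n1.tag = 24  [S.env + B.fin - 4]
20. n1.pre = -1  [B.fin * -1 + 4]
21. n1.key = 21  [(if A.depth then S.env else B.fin) + 16]
22. n13.env = 11  [S₁.pre + 12]
23. n14.env = 2  [S₀.env - 9]
24. n15.key = 10  [terminal]
25. n14.tag = -8  [S.env - 10]
26. n14.pre = -6  [e.key * 3 - 36]
27. n14.key = 4  [e.key - 6]
28. n13.tag = 13  [S₀.env + S₁.key - 2]
29. n13.pre = 25  [25]
30. n13.key = 9  [S₁.pre * 3 + 27]
31. n0.tag = 19  [S₂.tag * 2 - 7]
32. n0.pre = 22  [S₁.key + 1]
33. n0.key = 13  [S₀.env - 14]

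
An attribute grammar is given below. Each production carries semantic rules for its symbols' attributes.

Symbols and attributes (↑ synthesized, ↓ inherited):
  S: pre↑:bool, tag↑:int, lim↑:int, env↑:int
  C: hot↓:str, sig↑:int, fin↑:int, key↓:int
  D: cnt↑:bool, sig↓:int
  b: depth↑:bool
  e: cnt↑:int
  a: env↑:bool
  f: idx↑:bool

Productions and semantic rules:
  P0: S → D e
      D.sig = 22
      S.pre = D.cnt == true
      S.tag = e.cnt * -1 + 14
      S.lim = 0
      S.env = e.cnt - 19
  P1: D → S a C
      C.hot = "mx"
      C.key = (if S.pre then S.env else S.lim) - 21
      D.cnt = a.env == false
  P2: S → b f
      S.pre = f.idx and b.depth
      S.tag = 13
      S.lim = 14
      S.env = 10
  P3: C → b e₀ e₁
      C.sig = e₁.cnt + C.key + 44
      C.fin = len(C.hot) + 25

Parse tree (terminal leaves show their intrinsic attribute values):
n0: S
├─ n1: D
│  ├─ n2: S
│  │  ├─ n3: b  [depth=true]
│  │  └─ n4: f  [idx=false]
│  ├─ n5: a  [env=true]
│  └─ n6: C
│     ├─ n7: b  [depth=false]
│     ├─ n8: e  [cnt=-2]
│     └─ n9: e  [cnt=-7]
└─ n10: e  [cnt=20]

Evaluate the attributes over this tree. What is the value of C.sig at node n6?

1. n1.sig = 22  [22]
2. n3.depth = true  [terminal]
3. n4.idx = false  [terminal]
4. n2.pre = false  [f.idx and b.depth]
5. n2.tag = 13  [13]
6. n2.lim = 14  [14]
7. n2.env = 10  [10]
8. n5.env = true  [terminal]
9. n6.hot = "mx"  ["mx"]
10. n6.key = -7  [(if S.pre then S.env else S.lim) - 21]
11. n7.depth = false  [terminal]
12. n8.cnt = -2  [terminal]
13. n9.cnt = -7  [terminal]
14. n6.sig = 30  [e₁.cnt + C.key + 44]
15. n6.fin = 27  [len(C.hot) + 25]
16. n1.cnt = false  [a.env == false]
17. n10.cnt = 20  [terminal]
18. n0.pre = false  [D.cnt == true]
19. n0.tag = -6  [e.cnt * -1 + 14]
20. n0.lim = 0  [0]
21. n0.env = 1  [e.cnt - 19]

30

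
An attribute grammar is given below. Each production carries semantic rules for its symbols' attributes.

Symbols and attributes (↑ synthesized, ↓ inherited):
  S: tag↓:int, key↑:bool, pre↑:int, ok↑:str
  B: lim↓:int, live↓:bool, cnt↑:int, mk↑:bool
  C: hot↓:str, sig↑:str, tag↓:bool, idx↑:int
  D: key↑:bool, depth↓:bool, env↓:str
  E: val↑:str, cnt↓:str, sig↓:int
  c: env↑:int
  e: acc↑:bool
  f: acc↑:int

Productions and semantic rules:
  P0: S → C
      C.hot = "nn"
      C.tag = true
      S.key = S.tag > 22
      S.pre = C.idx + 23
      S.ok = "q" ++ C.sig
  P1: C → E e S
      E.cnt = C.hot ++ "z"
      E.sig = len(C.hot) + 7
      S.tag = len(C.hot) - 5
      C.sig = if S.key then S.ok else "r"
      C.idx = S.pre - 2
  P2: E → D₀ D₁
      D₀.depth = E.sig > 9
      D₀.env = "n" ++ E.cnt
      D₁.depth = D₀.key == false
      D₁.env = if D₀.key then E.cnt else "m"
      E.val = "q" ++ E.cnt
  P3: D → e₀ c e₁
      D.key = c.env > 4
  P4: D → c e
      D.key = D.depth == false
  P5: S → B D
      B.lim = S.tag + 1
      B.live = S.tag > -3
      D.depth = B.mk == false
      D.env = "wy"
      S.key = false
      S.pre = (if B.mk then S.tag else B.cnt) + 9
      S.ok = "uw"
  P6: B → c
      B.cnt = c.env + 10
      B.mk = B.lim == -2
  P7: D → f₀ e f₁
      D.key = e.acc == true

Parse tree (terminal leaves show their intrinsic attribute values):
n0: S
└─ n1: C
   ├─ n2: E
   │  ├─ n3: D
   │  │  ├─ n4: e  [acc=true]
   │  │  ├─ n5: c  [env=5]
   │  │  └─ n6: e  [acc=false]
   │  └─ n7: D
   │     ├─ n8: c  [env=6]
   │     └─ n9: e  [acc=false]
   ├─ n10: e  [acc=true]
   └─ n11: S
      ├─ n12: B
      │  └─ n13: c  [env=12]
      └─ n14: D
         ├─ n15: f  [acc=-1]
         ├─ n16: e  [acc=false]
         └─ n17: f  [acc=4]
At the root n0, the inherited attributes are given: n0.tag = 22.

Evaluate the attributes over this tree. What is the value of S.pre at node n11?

1. n0.tag = 22  [given at root]
2. n1.hot = "nn"  ["nn"]
3. n1.tag = true  [true]
4. n2.cnt = "nnz"  [C.hot ++ "z"]
5. n2.sig = 9  [len(C.hot) + 7]
6. n3.depth = false  [E.sig > 9]
7. n3.env = "nnnz"  ["n" ++ E.cnt]
8. n4.acc = true  [terminal]
9. n5.env = 5  [terminal]
10. n6.acc = false  [terminal]
11. n3.key = true  [c.env > 4]
12. n7.depth = false  [D₀.key == false]
13. n7.env = "nnz"  [if D₀.key then E.cnt else "m"]
14. n8.env = 6  [terminal]
15. n9.acc = false  [terminal]
16. n7.key = true  [D.depth == false]
17. n2.val = "qnnz"  ["q" ++ E.cnt]
18. n10.acc = true  [terminal]
19. n11.tag = -3  [len(C.hot) - 5]
20. n12.lim = -2  [S.tag + 1]
21. n12.live = false  [S.tag > -3]
22. n13.env = 12  [terminal]
23. n12.cnt = 22  [c.env + 10]
24. n12.mk = true  [B.lim == -2]
25. n14.depth = false  [B.mk == false]
26. n14.env = "wy"  ["wy"]
27. n15.acc = -1  [terminal]
28. n16.acc = false  [terminal]
29. n17.acc = 4  [terminal]
30. n14.key = false  [e.acc == true]
31. n11.key = false  [false]
32. n11.pre = 6  [(if B.mk then S.tag else B.cnt) + 9]
33. n11.ok = "uw"  ["uw"]
34. n1.sig = "r"  [if S.key then S.ok else "r"]
35. n1.idx = 4  [S.pre - 2]
36. n0.key = false  [S.tag > 22]
37. n0.pre = 27  [C.idx + 23]
38. n0.ok = "qr"  ["q" ++ C.sig]

6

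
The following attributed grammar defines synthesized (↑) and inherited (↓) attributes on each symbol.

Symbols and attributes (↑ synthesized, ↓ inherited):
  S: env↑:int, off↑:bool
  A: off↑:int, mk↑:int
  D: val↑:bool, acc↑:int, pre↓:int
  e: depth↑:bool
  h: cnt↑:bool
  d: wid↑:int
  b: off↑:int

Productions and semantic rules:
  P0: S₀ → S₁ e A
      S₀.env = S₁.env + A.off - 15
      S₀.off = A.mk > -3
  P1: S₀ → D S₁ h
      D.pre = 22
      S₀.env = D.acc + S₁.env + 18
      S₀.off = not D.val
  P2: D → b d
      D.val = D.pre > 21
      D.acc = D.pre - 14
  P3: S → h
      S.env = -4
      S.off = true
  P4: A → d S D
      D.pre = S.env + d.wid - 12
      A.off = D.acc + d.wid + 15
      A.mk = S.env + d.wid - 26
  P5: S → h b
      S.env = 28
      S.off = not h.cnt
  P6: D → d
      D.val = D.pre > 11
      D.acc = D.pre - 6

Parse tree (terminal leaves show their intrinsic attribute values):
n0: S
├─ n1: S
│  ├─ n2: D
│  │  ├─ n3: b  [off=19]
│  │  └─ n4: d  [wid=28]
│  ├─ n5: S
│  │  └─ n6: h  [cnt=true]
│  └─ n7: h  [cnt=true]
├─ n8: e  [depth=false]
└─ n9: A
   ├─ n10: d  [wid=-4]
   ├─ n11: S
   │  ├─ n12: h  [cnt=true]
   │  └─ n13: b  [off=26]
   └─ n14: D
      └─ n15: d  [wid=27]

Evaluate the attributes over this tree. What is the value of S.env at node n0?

24

1. n2.pre = 22  [22]
2. n3.off = 19  [terminal]
3. n4.wid = 28  [terminal]
4. n2.val = true  [D.pre > 21]
5. n2.acc = 8  [D.pre - 14]
6. n6.cnt = true  [terminal]
7. n5.env = -4  [-4]
8. n5.off = true  [true]
9. n7.cnt = true  [terminal]
10. n1.env = 22  [D.acc + S₁.env + 18]
11. n1.off = false  [not D.val]
12. n8.depth = false  [terminal]
13. n10.wid = -4  [terminal]
14. n12.cnt = true  [terminal]
15. n13.off = 26  [terminal]
16. n11.env = 28  [28]
17. n11.off = false  [not h.cnt]
18. n14.pre = 12  [S.env + d.wid - 12]
19. n15.wid = 27  [terminal]
20. n14.val = true  [D.pre > 11]
21. n14.acc = 6  [D.pre - 6]
22. n9.off = 17  [D.acc + d.wid + 15]
23. n9.mk = -2  [S.env + d.wid - 26]
24. n0.env = 24  [S₁.env + A.off - 15]
25. n0.off = true  [A.mk > -3]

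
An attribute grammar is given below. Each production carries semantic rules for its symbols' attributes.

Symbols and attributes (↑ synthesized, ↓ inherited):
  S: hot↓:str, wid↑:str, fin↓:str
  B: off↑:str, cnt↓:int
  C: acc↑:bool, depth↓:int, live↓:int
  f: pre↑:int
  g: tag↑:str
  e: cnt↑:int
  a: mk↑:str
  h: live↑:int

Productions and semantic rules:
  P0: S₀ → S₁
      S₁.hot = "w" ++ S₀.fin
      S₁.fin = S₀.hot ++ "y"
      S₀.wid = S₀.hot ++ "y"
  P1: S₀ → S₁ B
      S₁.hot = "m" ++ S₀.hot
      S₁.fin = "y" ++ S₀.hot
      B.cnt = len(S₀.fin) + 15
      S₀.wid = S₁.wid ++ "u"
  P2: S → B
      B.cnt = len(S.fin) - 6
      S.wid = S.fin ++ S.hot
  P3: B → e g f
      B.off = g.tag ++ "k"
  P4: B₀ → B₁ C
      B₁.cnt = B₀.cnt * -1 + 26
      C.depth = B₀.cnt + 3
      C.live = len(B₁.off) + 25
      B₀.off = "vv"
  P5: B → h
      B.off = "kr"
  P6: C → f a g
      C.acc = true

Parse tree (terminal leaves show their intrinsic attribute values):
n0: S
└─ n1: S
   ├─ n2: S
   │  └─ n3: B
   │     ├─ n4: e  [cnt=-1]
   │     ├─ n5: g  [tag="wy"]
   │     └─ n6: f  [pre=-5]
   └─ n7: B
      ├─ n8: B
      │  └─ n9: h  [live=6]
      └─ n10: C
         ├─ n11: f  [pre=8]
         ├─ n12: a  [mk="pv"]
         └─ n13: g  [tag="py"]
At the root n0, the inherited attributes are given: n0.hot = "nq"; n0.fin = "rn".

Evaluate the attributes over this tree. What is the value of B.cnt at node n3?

1. n0.hot = "nq"  [given at root]
2. n0.fin = "rn"  [given at root]
3. n1.hot = "wrn"  ["w" ++ S₀.fin]
4. n1.fin = "nqy"  [S₀.hot ++ "y"]
5. n2.hot = "mwrn"  ["m" ++ S₀.hot]
6. n2.fin = "ywrn"  ["y" ++ S₀.hot]
7. n3.cnt = -2  [len(S.fin) - 6]
8. n4.cnt = -1  [terminal]
9. n5.tag = "wy"  [terminal]
10. n6.pre = -5  [terminal]
11. n3.off = "wyk"  [g.tag ++ "k"]
12. n2.wid = "ywrnmwrn"  [S.fin ++ S.hot]
13. n7.cnt = 18  [len(S₀.fin) + 15]
14. n8.cnt = 8  [B₀.cnt * -1 + 26]
15. n9.live = 6  [terminal]
16. n8.off = "kr"  ["kr"]
17. n10.depth = 21  [B₀.cnt + 3]
18. n10.live = 27  [len(B₁.off) + 25]
19. n11.pre = 8  [terminal]
20. n12.mk = "pv"  [terminal]
21. n13.tag = "py"  [terminal]
22. n10.acc = true  [true]
23. n7.off = "vv"  ["vv"]
24. n1.wid = "ywrnmwrnu"  [S₁.wid ++ "u"]
25. n0.wid = "nqy"  [S₀.hot ++ "y"]

-2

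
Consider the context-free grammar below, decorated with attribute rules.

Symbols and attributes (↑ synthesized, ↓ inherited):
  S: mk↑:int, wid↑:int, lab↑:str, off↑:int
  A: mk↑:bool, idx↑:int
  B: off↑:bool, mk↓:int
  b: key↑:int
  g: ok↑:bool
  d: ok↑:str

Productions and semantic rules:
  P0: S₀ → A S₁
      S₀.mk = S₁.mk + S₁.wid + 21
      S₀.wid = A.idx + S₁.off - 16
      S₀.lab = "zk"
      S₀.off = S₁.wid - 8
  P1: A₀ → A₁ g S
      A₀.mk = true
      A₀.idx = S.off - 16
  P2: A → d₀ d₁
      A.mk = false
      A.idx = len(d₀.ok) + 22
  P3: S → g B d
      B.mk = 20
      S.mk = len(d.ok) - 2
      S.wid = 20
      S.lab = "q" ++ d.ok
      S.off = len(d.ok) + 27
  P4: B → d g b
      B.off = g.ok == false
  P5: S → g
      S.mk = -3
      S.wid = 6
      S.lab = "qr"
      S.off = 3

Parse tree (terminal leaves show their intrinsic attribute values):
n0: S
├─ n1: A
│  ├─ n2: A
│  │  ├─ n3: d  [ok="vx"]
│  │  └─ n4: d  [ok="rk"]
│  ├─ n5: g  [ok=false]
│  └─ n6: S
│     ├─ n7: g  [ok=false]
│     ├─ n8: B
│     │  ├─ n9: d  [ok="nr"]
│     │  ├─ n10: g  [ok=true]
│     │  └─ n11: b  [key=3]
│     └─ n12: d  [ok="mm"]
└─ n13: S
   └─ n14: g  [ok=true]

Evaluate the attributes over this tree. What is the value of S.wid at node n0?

0

1. n3.ok = "vx"  [terminal]
2. n4.ok = "rk"  [terminal]
3. n2.mk = false  [false]
4. n2.idx = 24  [len(d₀.ok) + 22]
5. n5.ok = false  [terminal]
6. n7.ok = false  [terminal]
7. n8.mk = 20  [20]
8. n9.ok = "nr"  [terminal]
9. n10.ok = true  [terminal]
10. n11.key = 3  [terminal]
11. n8.off = false  [g.ok == false]
12. n12.ok = "mm"  [terminal]
13. n6.mk = 0  [len(d.ok) - 2]
14. n6.wid = 20  [20]
15. n6.lab = "qmm"  ["q" ++ d.ok]
16. n6.off = 29  [len(d.ok) + 27]
17. n1.mk = true  [true]
18. n1.idx = 13  [S.off - 16]
19. n14.ok = true  [terminal]
20. n13.mk = -3  [-3]
21. n13.wid = 6  [6]
22. n13.lab = "qr"  ["qr"]
23. n13.off = 3  [3]
24. n0.mk = 24  [S₁.mk + S₁.wid + 21]
25. n0.wid = 0  [A.idx + S₁.off - 16]
26. n0.lab = "zk"  ["zk"]
27. n0.off = -2  [S₁.wid - 8]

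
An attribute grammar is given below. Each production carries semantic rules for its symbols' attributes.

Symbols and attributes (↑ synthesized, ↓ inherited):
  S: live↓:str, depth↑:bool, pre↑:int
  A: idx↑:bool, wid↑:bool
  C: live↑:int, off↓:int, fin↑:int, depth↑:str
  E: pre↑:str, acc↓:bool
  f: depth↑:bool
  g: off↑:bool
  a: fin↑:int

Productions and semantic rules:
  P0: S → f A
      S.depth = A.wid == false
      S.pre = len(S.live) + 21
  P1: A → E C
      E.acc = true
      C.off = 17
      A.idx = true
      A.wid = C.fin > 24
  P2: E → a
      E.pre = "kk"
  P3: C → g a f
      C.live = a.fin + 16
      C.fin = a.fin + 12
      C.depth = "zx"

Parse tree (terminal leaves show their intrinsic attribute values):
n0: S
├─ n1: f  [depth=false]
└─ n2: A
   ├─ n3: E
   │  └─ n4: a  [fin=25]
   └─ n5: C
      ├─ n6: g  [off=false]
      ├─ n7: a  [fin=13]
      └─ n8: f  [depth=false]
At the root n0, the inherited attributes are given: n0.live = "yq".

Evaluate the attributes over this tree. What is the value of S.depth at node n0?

false

1. n0.live = "yq"  [given at root]
2. n1.depth = false  [terminal]
3. n3.acc = true  [true]
4. n4.fin = 25  [terminal]
5. n3.pre = "kk"  ["kk"]
6. n5.off = 17  [17]
7. n6.off = false  [terminal]
8. n7.fin = 13  [terminal]
9. n8.depth = false  [terminal]
10. n5.live = 29  [a.fin + 16]
11. n5.fin = 25  [a.fin + 12]
12. n5.depth = "zx"  ["zx"]
13. n2.idx = true  [true]
14. n2.wid = true  [C.fin > 24]
15. n0.depth = false  [A.wid == false]
16. n0.pre = 23  [len(S.live) + 21]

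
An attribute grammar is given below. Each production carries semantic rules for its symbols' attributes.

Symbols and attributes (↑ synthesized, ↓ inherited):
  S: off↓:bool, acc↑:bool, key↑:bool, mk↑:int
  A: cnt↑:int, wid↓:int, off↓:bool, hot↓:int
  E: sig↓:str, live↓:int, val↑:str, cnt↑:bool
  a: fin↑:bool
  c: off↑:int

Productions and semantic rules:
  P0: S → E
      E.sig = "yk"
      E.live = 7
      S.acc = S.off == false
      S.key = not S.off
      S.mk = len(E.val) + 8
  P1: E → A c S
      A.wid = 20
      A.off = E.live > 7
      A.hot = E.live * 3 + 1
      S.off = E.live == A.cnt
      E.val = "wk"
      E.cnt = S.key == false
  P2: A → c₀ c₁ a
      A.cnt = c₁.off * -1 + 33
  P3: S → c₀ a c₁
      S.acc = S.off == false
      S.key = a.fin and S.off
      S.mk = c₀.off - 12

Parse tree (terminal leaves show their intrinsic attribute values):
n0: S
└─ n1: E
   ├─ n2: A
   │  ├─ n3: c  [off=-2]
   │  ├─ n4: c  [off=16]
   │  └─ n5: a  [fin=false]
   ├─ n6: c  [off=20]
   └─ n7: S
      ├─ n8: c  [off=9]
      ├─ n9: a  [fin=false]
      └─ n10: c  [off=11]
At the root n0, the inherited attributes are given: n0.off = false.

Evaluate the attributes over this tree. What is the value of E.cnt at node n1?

true

1. n0.off = false  [given at root]
2. n1.sig = "yk"  ["yk"]
3. n1.live = 7  [7]
4. n2.wid = 20  [20]
5. n2.off = false  [E.live > 7]
6. n2.hot = 22  [E.live * 3 + 1]
7. n3.off = -2  [terminal]
8. n4.off = 16  [terminal]
9. n5.fin = false  [terminal]
10. n2.cnt = 17  [c₁.off * -1 + 33]
11. n6.off = 20  [terminal]
12. n7.off = false  [E.live == A.cnt]
13. n8.off = 9  [terminal]
14. n9.fin = false  [terminal]
15. n10.off = 11  [terminal]
16. n7.acc = true  [S.off == false]
17. n7.key = false  [a.fin and S.off]
18. n7.mk = -3  [c₀.off - 12]
19. n1.val = "wk"  ["wk"]
20. n1.cnt = true  [S.key == false]
21. n0.acc = true  [S.off == false]
22. n0.key = true  [not S.off]
23. n0.mk = 10  [len(E.val) + 8]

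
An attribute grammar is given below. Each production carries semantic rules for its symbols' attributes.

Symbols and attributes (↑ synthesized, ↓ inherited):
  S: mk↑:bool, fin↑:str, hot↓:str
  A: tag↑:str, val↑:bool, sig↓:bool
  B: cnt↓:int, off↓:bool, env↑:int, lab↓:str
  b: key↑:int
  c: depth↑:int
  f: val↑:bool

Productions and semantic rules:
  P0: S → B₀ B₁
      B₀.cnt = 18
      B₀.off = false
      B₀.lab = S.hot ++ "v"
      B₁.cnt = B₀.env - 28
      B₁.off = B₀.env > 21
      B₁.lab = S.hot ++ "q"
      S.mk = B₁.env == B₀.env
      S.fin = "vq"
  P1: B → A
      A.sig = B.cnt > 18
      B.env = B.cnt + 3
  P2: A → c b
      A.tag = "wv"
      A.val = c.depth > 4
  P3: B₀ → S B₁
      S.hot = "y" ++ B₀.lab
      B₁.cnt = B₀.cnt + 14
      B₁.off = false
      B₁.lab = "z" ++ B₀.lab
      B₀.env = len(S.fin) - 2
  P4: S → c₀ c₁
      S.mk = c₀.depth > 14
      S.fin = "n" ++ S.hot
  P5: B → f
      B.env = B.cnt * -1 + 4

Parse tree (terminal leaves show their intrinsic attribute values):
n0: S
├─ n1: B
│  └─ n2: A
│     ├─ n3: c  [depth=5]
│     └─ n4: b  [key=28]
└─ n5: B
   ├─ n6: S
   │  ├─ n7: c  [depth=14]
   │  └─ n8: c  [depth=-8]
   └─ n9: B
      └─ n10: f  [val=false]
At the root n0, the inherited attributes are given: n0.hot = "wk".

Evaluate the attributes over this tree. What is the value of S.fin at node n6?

1. n0.hot = "wk"  [given at root]
2. n1.cnt = 18  [18]
3. n1.off = false  [false]
4. n1.lab = "wkv"  [S.hot ++ "v"]
5. n2.sig = false  [B.cnt > 18]
6. n3.depth = 5  [terminal]
7. n4.key = 28  [terminal]
8. n2.tag = "wv"  ["wv"]
9. n2.val = true  [c.depth > 4]
10. n1.env = 21  [B.cnt + 3]
11. n5.cnt = -7  [B₀.env - 28]
12. n5.off = false  [B₀.env > 21]
13. n5.lab = "wkq"  [S.hot ++ "q"]
14. n6.hot = "ywkq"  ["y" ++ B₀.lab]
15. n7.depth = 14  [terminal]
16. n8.depth = -8  [terminal]
17. n6.mk = false  [c₀.depth > 14]
18. n6.fin = "nywkq"  ["n" ++ S.hot]
19. n9.cnt = 7  [B₀.cnt + 14]
20. n9.off = false  [false]
21. n9.lab = "zwkq"  ["z" ++ B₀.lab]
22. n10.val = false  [terminal]
23. n9.env = -3  [B.cnt * -1 + 4]
24. n5.env = 3  [len(S.fin) - 2]
25. n0.mk = false  [B₁.env == B₀.env]
26. n0.fin = "vq"  ["vq"]

"nywkq"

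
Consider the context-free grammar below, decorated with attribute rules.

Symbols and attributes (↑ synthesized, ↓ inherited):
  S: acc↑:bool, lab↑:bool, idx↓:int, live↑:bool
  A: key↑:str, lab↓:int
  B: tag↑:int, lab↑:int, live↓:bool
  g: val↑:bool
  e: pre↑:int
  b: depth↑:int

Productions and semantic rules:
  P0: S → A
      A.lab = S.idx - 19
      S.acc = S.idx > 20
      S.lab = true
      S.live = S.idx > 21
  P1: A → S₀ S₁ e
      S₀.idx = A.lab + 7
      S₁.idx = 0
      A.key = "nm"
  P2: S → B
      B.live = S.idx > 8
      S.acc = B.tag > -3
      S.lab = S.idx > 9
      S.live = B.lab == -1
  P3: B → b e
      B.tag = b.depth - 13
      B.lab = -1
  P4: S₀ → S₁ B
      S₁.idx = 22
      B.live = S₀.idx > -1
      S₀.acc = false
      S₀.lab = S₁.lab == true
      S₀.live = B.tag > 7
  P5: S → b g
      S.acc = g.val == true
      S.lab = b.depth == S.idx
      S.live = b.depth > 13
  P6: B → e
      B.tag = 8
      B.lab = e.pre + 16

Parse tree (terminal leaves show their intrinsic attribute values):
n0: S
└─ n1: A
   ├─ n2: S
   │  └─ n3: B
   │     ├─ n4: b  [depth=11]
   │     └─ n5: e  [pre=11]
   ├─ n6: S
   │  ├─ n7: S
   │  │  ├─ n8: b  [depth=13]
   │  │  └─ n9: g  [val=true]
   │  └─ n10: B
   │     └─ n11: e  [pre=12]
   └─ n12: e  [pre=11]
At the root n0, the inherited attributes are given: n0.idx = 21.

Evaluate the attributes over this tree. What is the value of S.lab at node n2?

false

1. n0.idx = 21  [given at root]
2. n1.lab = 2  [S.idx - 19]
3. n2.idx = 9  [A.lab + 7]
4. n3.live = true  [S.idx > 8]
5. n4.depth = 11  [terminal]
6. n5.pre = 11  [terminal]
7. n3.tag = -2  [b.depth - 13]
8. n3.lab = -1  [-1]
9. n2.acc = true  [B.tag > -3]
10. n2.lab = false  [S.idx > 9]
11. n2.live = true  [B.lab == -1]
12. n6.idx = 0  [0]
13. n7.idx = 22  [22]
14. n8.depth = 13  [terminal]
15. n9.val = true  [terminal]
16. n7.acc = true  [g.val == true]
17. n7.lab = false  [b.depth == S.idx]
18. n7.live = false  [b.depth > 13]
19. n10.live = true  [S₀.idx > -1]
20. n11.pre = 12  [terminal]
21. n10.tag = 8  [8]
22. n10.lab = 28  [e.pre + 16]
23. n6.acc = false  [false]
24. n6.lab = false  [S₁.lab == true]
25. n6.live = true  [B.tag > 7]
26. n12.pre = 11  [terminal]
27. n1.key = "nm"  ["nm"]
28. n0.acc = true  [S.idx > 20]
29. n0.lab = true  [true]
30. n0.live = false  [S.idx > 21]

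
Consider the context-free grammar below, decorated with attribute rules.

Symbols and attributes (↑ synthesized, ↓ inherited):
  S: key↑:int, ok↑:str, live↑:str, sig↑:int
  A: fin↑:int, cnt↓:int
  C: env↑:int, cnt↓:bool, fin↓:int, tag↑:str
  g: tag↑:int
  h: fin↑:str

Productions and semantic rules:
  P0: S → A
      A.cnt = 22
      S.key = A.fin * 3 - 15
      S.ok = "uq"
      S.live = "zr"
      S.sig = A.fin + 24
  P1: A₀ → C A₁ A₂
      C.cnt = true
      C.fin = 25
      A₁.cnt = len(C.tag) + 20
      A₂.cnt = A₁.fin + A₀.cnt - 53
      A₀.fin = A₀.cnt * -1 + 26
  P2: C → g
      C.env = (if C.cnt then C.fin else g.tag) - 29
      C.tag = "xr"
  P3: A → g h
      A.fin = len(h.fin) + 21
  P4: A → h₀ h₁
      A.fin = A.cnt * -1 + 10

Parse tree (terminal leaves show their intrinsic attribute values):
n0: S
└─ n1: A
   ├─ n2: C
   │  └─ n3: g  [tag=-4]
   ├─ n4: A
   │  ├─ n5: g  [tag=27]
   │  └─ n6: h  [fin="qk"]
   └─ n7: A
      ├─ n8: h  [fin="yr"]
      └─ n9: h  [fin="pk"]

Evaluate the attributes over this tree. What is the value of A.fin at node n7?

18

1. n1.cnt = 22  [22]
2. n2.cnt = true  [true]
3. n2.fin = 25  [25]
4. n3.tag = -4  [terminal]
5. n2.env = -4  [(if C.cnt then C.fin else g.tag) - 29]
6. n2.tag = "xr"  ["xr"]
7. n4.cnt = 22  [len(C.tag) + 20]
8. n5.tag = 27  [terminal]
9. n6.fin = "qk"  [terminal]
10. n4.fin = 23  [len(h.fin) + 21]
11. n7.cnt = -8  [A₁.fin + A₀.cnt - 53]
12. n8.fin = "yr"  [terminal]
13. n9.fin = "pk"  [terminal]
14. n7.fin = 18  [A.cnt * -1 + 10]
15. n1.fin = 4  [A₀.cnt * -1 + 26]
16. n0.key = -3  [A.fin * 3 - 15]
17. n0.ok = "uq"  ["uq"]
18. n0.live = "zr"  ["zr"]
19. n0.sig = 28  [A.fin + 24]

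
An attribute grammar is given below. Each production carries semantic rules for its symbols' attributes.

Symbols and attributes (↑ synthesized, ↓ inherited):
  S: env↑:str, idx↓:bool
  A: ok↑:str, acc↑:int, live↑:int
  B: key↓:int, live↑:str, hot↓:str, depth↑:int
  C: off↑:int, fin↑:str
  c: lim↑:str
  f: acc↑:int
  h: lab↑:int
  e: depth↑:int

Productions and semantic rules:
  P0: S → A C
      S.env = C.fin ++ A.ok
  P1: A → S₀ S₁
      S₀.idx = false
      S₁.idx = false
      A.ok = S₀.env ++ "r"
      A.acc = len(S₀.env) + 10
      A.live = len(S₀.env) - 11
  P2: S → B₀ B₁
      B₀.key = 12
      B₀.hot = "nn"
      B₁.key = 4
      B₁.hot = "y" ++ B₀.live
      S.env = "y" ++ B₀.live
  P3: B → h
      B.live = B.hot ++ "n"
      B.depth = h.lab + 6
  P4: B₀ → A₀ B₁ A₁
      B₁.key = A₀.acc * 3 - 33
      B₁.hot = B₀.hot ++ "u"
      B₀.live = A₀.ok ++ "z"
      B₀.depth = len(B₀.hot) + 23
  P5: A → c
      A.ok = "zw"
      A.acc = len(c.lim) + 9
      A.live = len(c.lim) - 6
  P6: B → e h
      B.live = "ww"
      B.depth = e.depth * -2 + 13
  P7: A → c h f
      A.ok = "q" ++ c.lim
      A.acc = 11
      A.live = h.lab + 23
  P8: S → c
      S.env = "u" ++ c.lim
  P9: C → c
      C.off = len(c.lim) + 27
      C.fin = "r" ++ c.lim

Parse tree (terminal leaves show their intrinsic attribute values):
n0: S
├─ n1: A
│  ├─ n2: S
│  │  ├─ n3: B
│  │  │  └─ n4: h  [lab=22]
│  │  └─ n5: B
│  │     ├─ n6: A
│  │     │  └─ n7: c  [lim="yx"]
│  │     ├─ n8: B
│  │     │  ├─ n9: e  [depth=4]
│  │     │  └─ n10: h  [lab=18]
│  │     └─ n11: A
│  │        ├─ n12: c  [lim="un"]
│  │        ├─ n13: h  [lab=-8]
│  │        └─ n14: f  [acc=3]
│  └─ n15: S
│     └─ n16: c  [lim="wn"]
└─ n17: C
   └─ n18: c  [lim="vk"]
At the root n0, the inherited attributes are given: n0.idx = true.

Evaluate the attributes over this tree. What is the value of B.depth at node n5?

27

1. n0.idx = true  [given at root]
2. n2.idx = false  [false]
3. n3.key = 12  [12]
4. n3.hot = "nn"  ["nn"]
5. n4.lab = 22  [terminal]
6. n3.live = "nnn"  [B.hot ++ "n"]
7. n3.depth = 28  [h.lab + 6]
8. n5.key = 4  [4]
9. n5.hot = "ynnn"  ["y" ++ B₀.live]
10. n7.lim = "yx"  [terminal]
11. n6.ok = "zw"  ["zw"]
12. n6.acc = 11  [len(c.lim) + 9]
13. n6.live = -4  [len(c.lim) - 6]
14. n8.key = 0  [A₀.acc * 3 - 33]
15. n8.hot = "ynnnu"  [B₀.hot ++ "u"]
16. n9.depth = 4  [terminal]
17. n10.lab = 18  [terminal]
18. n8.live = "ww"  ["ww"]
19. n8.depth = 5  [e.depth * -2 + 13]
20. n12.lim = "un"  [terminal]
21. n13.lab = -8  [terminal]
22. n14.acc = 3  [terminal]
23. n11.ok = "qun"  ["q" ++ c.lim]
24. n11.acc = 11  [11]
25. n11.live = 15  [h.lab + 23]
26. n5.live = "zwz"  [A₀.ok ++ "z"]
27. n5.depth = 27  [len(B₀.hot) + 23]
28. n2.env = "ynnn"  ["y" ++ B₀.live]
29. n15.idx = false  [false]
30. n16.lim = "wn"  [terminal]
31. n15.env = "uwn"  ["u" ++ c.lim]
32. n1.ok = "ynnnr"  [S₀.env ++ "r"]
33. n1.acc = 14  [len(S₀.env) + 10]
34. n1.live = -7  [len(S₀.env) - 11]
35. n18.lim = "vk"  [terminal]
36. n17.off = 29  [len(c.lim) + 27]
37. n17.fin = "rvk"  ["r" ++ c.lim]
38. n0.env = "rvkynnnr"  [C.fin ++ A.ok]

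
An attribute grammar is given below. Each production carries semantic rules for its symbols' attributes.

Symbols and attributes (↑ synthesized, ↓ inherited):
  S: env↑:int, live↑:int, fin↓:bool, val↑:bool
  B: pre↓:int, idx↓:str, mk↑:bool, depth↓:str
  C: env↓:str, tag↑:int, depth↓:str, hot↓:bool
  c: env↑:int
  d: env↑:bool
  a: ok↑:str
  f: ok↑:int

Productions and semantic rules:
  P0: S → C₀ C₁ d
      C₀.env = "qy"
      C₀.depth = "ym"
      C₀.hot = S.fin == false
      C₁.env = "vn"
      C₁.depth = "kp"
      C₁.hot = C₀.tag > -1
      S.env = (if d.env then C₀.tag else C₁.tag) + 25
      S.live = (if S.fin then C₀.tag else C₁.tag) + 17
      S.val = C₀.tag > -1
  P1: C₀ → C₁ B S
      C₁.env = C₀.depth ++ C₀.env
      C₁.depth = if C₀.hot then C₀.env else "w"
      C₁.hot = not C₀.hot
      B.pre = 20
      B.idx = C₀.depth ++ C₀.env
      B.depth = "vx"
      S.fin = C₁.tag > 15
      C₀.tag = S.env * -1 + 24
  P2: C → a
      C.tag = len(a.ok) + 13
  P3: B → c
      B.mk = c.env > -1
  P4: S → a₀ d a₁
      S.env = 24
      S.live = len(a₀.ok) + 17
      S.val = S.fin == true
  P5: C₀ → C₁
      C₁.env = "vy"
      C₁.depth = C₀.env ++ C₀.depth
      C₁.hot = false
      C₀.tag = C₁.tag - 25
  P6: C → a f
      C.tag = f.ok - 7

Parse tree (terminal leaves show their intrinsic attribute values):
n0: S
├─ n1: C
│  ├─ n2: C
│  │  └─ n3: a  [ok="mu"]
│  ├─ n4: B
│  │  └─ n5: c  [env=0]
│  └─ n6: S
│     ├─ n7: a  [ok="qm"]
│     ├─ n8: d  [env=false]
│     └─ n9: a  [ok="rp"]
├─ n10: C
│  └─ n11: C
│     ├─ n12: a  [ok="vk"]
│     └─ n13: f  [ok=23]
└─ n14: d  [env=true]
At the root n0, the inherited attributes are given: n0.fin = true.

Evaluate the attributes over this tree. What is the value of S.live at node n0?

17

1. n0.fin = true  [given at root]
2. n1.env = "qy"  ["qy"]
3. n1.depth = "ym"  ["ym"]
4. n1.hot = false  [S.fin == false]
5. n2.env = "ymqy"  [C₀.depth ++ C₀.env]
6. n2.depth = "w"  [if C₀.hot then C₀.env else "w"]
7. n2.hot = true  [not C₀.hot]
8. n3.ok = "mu"  [terminal]
9. n2.tag = 15  [len(a.ok) + 13]
10. n4.pre = 20  [20]
11. n4.idx = "ymqy"  [C₀.depth ++ C₀.env]
12. n4.depth = "vx"  ["vx"]
13. n5.env = 0  [terminal]
14. n4.mk = true  [c.env > -1]
15. n6.fin = false  [C₁.tag > 15]
16. n7.ok = "qm"  [terminal]
17. n8.env = false  [terminal]
18. n9.ok = "rp"  [terminal]
19. n6.env = 24  [24]
20. n6.live = 19  [len(a₀.ok) + 17]
21. n6.val = false  [S.fin == true]
22. n1.tag = 0  [S.env * -1 + 24]
23. n10.env = "vn"  ["vn"]
24. n10.depth = "kp"  ["kp"]
25. n10.hot = true  [C₀.tag > -1]
26. n11.env = "vy"  ["vy"]
27. n11.depth = "vnkp"  [C₀.env ++ C₀.depth]
28. n11.hot = false  [false]
29. n12.ok = "vk"  [terminal]
30. n13.ok = 23  [terminal]
31. n11.tag = 16  [f.ok - 7]
32. n10.tag = -9  [C₁.tag - 25]
33. n14.env = true  [terminal]
34. n0.env = 25  [(if d.env then C₀.tag else C₁.tag) + 25]
35. n0.live = 17  [(if S.fin then C₀.tag else C₁.tag) + 17]
36. n0.val = true  [C₀.tag > -1]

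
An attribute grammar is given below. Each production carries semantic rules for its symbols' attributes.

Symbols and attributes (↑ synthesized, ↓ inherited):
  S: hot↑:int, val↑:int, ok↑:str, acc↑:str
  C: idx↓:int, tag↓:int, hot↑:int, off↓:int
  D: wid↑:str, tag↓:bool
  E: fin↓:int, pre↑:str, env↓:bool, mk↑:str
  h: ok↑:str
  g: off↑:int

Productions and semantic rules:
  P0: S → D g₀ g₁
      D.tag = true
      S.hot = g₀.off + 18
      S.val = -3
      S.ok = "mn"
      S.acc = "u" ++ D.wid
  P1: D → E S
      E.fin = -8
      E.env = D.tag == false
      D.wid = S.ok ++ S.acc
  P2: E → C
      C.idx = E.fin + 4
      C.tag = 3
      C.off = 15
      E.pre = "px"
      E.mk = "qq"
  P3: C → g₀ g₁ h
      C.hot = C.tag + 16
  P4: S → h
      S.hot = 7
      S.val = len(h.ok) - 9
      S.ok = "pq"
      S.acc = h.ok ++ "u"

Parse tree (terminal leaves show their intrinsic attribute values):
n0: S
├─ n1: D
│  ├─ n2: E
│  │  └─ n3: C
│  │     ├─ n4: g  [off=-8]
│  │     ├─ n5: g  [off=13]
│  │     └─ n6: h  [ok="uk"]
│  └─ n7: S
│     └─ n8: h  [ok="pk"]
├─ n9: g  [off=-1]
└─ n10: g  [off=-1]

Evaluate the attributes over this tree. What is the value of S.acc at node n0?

1. n1.tag = true  [true]
2. n2.fin = -8  [-8]
3. n2.env = false  [D.tag == false]
4. n3.idx = -4  [E.fin + 4]
5. n3.tag = 3  [3]
6. n3.off = 15  [15]
7. n4.off = -8  [terminal]
8. n5.off = 13  [terminal]
9. n6.ok = "uk"  [terminal]
10. n3.hot = 19  [C.tag + 16]
11. n2.pre = "px"  ["px"]
12. n2.mk = "qq"  ["qq"]
13. n8.ok = "pk"  [terminal]
14. n7.hot = 7  [7]
15. n7.val = -7  [len(h.ok) - 9]
16. n7.ok = "pq"  ["pq"]
17. n7.acc = "pku"  [h.ok ++ "u"]
18. n1.wid = "pqpku"  [S.ok ++ S.acc]
19. n9.off = -1  [terminal]
20. n10.off = -1  [terminal]
21. n0.hot = 17  [g₀.off + 18]
22. n0.val = -3  [-3]
23. n0.ok = "mn"  ["mn"]
24. n0.acc = "upqpku"  ["u" ++ D.wid]

"upqpku"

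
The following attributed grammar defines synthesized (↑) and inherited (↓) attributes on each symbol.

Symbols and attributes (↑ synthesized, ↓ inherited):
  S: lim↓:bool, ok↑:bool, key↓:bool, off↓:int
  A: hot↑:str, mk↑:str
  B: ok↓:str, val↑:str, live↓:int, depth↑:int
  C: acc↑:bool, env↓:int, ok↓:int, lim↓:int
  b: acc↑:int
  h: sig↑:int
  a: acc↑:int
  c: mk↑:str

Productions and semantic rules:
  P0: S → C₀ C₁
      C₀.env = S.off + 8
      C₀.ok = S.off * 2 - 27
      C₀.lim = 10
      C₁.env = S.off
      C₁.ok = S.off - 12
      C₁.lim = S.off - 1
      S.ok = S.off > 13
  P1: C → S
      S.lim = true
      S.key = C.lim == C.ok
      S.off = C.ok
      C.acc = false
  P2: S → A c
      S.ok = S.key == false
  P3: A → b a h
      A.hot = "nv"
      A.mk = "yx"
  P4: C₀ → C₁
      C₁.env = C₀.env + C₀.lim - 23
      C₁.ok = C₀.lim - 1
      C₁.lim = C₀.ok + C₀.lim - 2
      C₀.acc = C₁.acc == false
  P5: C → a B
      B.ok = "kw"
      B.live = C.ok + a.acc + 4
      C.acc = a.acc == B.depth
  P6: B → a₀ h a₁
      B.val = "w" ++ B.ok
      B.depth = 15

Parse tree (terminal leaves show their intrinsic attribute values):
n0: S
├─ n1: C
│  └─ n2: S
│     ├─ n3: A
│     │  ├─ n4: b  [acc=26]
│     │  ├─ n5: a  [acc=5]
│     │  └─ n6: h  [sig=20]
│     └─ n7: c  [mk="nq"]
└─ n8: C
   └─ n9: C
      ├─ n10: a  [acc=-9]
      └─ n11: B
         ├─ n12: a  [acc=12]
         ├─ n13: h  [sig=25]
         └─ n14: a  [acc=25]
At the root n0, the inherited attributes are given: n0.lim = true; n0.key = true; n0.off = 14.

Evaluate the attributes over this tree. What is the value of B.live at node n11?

7

1. n0.lim = true  [given at root]
2. n0.key = true  [given at root]
3. n0.off = 14  [given at root]
4. n1.env = 22  [S.off + 8]
5. n1.ok = 1  [S.off * 2 - 27]
6. n1.lim = 10  [10]
7. n2.lim = true  [true]
8. n2.key = false  [C.lim == C.ok]
9. n2.off = 1  [C.ok]
10. n4.acc = 26  [terminal]
11. n5.acc = 5  [terminal]
12. n6.sig = 20  [terminal]
13. n3.hot = "nv"  ["nv"]
14. n3.mk = "yx"  ["yx"]
15. n7.mk = "nq"  [terminal]
16. n2.ok = true  [S.key == false]
17. n1.acc = false  [false]
18. n8.env = 14  [S.off]
19. n8.ok = 2  [S.off - 12]
20. n8.lim = 13  [S.off - 1]
21. n9.env = 4  [C₀.env + C₀.lim - 23]
22. n9.ok = 12  [C₀.lim - 1]
23. n9.lim = 13  [C₀.ok + C₀.lim - 2]
24. n10.acc = -9  [terminal]
25. n11.ok = "kw"  ["kw"]
26. n11.live = 7  [C.ok + a.acc + 4]
27. n12.acc = 12  [terminal]
28. n13.sig = 25  [terminal]
29. n14.acc = 25  [terminal]
30. n11.val = "wkw"  ["w" ++ B.ok]
31. n11.depth = 15  [15]
32. n9.acc = false  [a.acc == B.depth]
33. n8.acc = true  [C₁.acc == false]
34. n0.ok = true  [S.off > 13]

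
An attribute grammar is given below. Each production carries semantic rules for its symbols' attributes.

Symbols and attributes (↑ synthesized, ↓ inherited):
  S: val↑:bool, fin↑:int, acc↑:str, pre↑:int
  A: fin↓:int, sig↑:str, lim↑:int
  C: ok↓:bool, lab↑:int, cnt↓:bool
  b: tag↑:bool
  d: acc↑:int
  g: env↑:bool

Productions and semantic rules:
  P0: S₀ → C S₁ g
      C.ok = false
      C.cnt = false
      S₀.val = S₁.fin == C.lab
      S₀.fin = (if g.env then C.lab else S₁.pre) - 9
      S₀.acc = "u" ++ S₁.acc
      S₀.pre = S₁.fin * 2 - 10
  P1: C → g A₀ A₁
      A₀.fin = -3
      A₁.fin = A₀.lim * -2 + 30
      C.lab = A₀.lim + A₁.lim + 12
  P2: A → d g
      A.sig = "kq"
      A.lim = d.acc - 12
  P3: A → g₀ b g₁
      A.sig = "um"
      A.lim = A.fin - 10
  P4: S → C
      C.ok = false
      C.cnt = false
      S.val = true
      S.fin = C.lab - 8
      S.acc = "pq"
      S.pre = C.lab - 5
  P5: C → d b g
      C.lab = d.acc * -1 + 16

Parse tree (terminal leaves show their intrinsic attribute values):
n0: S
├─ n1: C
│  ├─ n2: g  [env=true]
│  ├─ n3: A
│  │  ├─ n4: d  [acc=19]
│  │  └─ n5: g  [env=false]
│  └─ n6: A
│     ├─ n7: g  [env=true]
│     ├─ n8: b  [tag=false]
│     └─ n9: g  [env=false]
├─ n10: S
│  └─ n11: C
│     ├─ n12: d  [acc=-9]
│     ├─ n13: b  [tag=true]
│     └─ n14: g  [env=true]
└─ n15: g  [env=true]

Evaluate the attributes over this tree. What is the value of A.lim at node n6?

6

1. n1.ok = false  [false]
2. n1.cnt = false  [false]
3. n2.env = true  [terminal]
4. n3.fin = -3  [-3]
5. n4.acc = 19  [terminal]
6. n5.env = false  [terminal]
7. n3.sig = "kq"  ["kq"]
8. n3.lim = 7  [d.acc - 12]
9. n6.fin = 16  [A₀.lim * -2 + 30]
10. n7.env = true  [terminal]
11. n8.tag = false  [terminal]
12. n9.env = false  [terminal]
13. n6.sig = "um"  ["um"]
14. n6.lim = 6  [A.fin - 10]
15. n1.lab = 25  [A₀.lim + A₁.lim + 12]
16. n11.ok = false  [false]
17. n11.cnt = false  [false]
18. n12.acc = -9  [terminal]
19. n13.tag = true  [terminal]
20. n14.env = true  [terminal]
21. n11.lab = 25  [d.acc * -1 + 16]
22. n10.val = true  [true]
23. n10.fin = 17  [C.lab - 8]
24. n10.acc = "pq"  ["pq"]
25. n10.pre = 20  [C.lab - 5]
26. n15.env = true  [terminal]
27. n0.val = false  [S₁.fin == C.lab]
28. n0.fin = 16  [(if g.env then C.lab else S₁.pre) - 9]
29. n0.acc = "upq"  ["u" ++ S₁.acc]
30. n0.pre = 24  [S₁.fin * 2 - 10]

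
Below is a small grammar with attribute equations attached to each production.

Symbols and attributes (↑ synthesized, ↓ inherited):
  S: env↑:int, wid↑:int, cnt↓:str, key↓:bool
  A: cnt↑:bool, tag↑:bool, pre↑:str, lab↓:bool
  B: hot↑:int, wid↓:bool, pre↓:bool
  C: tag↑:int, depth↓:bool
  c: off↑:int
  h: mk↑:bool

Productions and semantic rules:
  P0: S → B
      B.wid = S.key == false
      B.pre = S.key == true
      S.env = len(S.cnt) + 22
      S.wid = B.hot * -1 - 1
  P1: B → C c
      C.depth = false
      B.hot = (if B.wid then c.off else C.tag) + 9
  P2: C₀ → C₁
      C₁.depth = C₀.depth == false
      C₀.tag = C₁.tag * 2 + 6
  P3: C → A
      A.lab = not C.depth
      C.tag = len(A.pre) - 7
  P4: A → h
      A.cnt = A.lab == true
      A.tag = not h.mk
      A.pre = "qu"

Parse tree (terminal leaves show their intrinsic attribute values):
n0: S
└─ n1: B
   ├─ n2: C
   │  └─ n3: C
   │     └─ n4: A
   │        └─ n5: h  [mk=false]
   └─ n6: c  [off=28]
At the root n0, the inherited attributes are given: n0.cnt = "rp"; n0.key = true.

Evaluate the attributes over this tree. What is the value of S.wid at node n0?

1. n0.cnt = "rp"  [given at root]
2. n0.key = true  [given at root]
3. n1.wid = false  [S.key == false]
4. n1.pre = true  [S.key == true]
5. n2.depth = false  [false]
6. n3.depth = true  [C₀.depth == false]
7. n4.lab = false  [not C.depth]
8. n5.mk = false  [terminal]
9. n4.cnt = false  [A.lab == true]
10. n4.tag = true  [not h.mk]
11. n4.pre = "qu"  ["qu"]
12. n3.tag = -5  [len(A.pre) - 7]
13. n2.tag = -4  [C₁.tag * 2 + 6]
14. n6.off = 28  [terminal]
15. n1.hot = 5  [(if B.wid then c.off else C.tag) + 9]
16. n0.env = 24  [len(S.cnt) + 22]
17. n0.wid = -6  [B.hot * -1 - 1]

-6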